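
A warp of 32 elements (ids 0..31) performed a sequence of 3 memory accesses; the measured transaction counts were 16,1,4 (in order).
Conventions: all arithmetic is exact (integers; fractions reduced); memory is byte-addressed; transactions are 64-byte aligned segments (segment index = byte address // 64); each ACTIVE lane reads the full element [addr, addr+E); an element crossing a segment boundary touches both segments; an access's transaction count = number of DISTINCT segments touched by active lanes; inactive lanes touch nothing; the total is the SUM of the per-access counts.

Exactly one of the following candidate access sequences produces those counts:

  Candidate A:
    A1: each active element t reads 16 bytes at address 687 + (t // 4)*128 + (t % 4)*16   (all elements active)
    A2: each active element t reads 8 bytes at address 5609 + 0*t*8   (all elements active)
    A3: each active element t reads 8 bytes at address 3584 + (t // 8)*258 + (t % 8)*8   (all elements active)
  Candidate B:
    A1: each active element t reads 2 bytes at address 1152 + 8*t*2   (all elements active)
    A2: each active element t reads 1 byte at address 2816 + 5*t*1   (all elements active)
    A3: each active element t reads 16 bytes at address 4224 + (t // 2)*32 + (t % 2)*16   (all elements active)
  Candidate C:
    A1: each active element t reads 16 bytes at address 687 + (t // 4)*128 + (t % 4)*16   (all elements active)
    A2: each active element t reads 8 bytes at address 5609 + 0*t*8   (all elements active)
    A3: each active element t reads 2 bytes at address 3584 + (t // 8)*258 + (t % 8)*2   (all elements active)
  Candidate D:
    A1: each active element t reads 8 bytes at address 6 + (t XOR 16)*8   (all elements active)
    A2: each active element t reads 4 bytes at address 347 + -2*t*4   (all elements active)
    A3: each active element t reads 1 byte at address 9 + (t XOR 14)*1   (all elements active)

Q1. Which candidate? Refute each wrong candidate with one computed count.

A: A3 gives 7 transactions, not 4
B: A1 gives 8 transactions, not 16
D: A1 gives 5 transactions, not 16
C: all counts match (16,1,4)

Answer: C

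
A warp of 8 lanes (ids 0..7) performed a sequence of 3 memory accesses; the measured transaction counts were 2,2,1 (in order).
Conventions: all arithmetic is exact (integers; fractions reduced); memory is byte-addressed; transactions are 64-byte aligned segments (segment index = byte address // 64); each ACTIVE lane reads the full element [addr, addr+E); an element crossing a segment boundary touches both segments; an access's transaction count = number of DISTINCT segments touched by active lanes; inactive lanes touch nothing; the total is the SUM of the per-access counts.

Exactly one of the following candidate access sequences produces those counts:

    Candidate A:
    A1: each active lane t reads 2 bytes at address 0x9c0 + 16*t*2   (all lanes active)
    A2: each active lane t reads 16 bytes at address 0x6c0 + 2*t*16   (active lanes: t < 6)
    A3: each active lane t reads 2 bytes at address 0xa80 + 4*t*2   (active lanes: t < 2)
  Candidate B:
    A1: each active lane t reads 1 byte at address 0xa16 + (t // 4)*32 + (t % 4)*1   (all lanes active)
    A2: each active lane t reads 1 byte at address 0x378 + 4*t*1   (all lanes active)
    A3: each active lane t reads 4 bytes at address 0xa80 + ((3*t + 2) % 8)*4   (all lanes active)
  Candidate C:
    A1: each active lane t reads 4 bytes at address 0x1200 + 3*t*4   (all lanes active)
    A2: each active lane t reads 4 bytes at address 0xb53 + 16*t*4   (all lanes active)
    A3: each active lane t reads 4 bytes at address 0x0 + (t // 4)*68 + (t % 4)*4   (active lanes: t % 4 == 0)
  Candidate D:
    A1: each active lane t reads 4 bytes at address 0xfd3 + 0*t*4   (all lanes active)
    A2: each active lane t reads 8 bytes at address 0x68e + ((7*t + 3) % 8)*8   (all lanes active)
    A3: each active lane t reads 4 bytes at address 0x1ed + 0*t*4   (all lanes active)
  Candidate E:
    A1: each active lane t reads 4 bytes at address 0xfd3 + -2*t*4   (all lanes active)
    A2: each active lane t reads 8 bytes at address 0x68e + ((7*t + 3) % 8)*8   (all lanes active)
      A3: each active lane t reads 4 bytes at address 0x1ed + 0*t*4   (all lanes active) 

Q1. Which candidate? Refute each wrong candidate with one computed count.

A: A1 gives 4 transactions, not 2
B: A1 gives 1 transaction, not 2
C: A2 gives 8 transactions, not 2
D: A1 gives 1 transaction, not 2
E: all counts match (2,2,1)

Answer: E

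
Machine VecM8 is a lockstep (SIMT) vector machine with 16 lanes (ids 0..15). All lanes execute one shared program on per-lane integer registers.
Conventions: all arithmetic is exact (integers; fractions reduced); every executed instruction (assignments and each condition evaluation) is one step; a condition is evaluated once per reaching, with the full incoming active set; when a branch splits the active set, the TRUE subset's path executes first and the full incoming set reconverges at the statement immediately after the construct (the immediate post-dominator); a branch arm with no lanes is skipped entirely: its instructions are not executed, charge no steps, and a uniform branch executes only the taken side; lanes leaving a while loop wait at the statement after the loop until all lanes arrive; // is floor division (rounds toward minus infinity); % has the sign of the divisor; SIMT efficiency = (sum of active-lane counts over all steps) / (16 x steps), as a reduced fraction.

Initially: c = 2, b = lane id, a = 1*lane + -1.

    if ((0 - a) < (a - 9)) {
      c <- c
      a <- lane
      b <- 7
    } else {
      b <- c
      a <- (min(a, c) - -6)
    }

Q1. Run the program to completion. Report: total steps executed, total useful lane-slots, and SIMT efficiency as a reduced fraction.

Answer: 6 steps, 58 useful, 29/48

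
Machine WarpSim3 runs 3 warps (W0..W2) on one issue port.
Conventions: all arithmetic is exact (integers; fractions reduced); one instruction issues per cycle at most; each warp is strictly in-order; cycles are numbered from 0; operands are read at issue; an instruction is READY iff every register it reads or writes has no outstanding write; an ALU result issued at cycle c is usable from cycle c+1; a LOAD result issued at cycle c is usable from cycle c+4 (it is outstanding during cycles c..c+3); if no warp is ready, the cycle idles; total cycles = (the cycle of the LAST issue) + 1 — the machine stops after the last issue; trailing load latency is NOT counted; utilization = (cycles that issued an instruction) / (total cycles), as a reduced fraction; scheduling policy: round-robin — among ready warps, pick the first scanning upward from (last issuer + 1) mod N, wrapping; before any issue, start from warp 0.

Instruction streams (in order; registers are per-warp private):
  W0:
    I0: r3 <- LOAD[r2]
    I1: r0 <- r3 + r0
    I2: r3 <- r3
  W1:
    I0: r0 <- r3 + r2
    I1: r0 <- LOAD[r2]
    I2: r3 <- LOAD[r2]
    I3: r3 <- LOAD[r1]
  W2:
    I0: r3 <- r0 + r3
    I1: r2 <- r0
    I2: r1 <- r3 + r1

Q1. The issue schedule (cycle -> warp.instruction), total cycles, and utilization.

cycle 0: W0.I0
cycle 1: W1.I0
cycle 2: W2.I0
cycle 3: W1.I1
cycle 4: W2.I1
cycle 5: W0.I1
cycle 6: W1.I2
cycle 7: W2.I2
cycle 8: W0.I2
cycle 9: idle
cycle 10: W1.I3

Answer: 11 cycles, utilization 10/11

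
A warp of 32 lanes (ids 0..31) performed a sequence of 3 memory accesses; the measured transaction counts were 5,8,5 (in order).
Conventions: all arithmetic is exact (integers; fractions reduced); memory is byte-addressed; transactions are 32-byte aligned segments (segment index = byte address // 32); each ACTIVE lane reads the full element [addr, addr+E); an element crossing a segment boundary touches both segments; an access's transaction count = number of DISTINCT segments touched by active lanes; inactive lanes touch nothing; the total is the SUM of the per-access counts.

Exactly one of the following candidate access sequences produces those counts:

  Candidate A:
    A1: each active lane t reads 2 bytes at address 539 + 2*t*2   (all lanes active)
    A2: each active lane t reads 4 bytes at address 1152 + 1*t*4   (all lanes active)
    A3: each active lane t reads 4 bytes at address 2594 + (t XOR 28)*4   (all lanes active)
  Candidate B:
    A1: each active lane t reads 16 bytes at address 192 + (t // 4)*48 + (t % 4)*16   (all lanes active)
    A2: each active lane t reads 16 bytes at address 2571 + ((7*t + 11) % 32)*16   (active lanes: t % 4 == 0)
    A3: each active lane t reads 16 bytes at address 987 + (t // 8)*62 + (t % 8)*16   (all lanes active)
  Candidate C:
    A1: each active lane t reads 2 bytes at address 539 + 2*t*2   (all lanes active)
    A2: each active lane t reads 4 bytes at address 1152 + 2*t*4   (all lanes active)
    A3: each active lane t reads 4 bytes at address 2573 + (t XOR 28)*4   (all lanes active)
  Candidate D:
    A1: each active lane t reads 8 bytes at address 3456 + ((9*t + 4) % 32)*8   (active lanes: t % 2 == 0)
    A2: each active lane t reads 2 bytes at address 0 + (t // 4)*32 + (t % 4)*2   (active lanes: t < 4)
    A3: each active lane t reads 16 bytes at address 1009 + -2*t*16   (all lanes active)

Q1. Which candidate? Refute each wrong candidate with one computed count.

A: A2 gives 4 transactions, not 8
B: A1 gives 13 transactions, not 5
D: A1 gives 8 transactions, not 5
C: all counts match (5,8,5)

Answer: C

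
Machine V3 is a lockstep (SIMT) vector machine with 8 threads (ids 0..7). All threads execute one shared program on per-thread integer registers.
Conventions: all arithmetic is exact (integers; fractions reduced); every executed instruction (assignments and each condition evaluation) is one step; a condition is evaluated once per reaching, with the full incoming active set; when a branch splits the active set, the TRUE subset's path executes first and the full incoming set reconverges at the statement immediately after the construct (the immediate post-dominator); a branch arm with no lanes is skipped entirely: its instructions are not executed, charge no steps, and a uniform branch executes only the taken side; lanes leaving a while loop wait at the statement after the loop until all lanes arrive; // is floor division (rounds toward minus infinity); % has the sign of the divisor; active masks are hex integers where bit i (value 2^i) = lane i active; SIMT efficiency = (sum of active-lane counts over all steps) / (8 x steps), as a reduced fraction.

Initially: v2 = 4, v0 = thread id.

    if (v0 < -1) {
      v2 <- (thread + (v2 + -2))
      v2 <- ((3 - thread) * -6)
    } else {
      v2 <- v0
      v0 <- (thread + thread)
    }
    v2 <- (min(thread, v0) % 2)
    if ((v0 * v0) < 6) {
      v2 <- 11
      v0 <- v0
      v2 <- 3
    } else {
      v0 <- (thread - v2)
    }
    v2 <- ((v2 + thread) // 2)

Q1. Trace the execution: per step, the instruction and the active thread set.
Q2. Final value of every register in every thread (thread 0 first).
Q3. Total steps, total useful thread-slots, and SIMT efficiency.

step 0: eval (v0 < -1)               0xff
step 1: v2 <- v0                     0xff
step 2: v0 <- (thread + thread)      0xff
step 3: v2 <- (min(thread, v0) % 2)  0xff
step 4: eval ((v0 * v0) < 6)         0xff
step 5: v2 <- 11                     0x03
step 6: v0 <- v0                     0x03
step 7: v2 <- 3                      0x03
step 8: v0 <- (thread - v2)          0xfc
step 9: v2 <- ((v2 + thread) // 2)   0xff

Answer: 10 steps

v2: 1,2,1,2,2,3,3,4
v0: 0,2,2,2,4,4,6,6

steps = 10; useful = 60; efficiency = 60/80 = 3/4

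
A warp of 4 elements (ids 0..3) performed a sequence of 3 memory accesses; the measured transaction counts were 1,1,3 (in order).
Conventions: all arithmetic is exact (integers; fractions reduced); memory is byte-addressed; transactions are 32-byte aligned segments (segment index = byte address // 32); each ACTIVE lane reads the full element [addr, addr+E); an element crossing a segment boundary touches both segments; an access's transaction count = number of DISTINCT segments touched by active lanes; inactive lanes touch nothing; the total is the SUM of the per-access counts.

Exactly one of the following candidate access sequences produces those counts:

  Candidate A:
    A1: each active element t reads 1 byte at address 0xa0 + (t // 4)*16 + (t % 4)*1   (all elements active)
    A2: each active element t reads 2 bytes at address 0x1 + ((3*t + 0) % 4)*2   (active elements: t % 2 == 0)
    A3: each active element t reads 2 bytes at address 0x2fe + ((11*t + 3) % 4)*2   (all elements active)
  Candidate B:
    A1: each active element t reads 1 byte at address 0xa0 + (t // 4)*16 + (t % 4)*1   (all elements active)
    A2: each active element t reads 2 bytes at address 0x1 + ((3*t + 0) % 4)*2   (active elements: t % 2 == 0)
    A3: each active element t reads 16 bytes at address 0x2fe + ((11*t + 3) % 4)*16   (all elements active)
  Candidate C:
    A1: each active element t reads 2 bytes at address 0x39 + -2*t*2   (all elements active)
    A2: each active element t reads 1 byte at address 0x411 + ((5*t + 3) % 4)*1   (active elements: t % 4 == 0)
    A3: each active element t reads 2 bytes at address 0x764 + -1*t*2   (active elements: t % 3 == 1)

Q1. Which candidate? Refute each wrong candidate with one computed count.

A: A3 gives 2 transactions, not 3
C: A3 gives 1 transaction, not 3
B: all counts match (1,1,3)

Answer: B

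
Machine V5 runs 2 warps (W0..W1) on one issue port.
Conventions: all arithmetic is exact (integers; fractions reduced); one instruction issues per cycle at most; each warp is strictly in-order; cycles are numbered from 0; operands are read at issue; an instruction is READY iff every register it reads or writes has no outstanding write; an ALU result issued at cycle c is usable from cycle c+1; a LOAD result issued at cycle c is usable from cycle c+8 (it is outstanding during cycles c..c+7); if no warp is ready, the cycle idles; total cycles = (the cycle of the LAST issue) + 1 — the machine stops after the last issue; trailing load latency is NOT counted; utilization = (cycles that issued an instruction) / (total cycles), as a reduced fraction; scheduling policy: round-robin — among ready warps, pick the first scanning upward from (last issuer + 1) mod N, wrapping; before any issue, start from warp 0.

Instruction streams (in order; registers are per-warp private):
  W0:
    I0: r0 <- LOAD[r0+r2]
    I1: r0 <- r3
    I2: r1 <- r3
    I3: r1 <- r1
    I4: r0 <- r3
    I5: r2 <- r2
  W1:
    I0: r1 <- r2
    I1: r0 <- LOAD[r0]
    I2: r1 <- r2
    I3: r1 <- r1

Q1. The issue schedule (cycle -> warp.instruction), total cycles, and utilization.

cycle 0: W0.I0
cycle 1: W1.I0
cycle 2: W1.I1
cycle 3: W1.I2
cycle 4: W1.I3
cycle 5: idle
cycle 6: idle
cycle 7: idle
cycle 8: W0.I1
cycle 9: W0.I2
cycle 10: W0.I3
cycle 11: W0.I4
cycle 12: W0.I5

Answer: 13 cycles, utilization 10/13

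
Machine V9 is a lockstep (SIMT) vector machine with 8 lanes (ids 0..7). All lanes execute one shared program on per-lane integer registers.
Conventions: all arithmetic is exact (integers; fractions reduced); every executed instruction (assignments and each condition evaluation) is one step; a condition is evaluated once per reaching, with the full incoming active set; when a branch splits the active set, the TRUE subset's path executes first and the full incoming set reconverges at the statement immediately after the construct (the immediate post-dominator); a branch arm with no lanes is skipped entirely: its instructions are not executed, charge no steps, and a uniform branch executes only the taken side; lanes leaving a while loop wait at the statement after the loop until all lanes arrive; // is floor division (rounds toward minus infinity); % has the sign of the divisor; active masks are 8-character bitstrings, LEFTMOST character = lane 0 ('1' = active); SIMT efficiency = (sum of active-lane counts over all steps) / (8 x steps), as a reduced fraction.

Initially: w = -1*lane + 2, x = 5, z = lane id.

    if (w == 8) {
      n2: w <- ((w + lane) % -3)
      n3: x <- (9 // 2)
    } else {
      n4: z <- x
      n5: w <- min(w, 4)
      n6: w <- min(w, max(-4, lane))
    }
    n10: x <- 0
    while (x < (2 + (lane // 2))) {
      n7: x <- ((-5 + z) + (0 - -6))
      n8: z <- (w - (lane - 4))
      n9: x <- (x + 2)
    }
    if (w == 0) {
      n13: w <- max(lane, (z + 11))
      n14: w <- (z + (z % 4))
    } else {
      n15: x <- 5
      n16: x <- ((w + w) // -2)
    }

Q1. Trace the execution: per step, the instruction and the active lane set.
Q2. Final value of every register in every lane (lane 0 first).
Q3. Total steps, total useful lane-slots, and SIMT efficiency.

step 0: eval (w == 8)                11111111
step 1: z <- x                       11111111
step 2: w <- min(w, 4)               11111111
step 3: w <- min(w, max(-4, lane))   11111111
step 4: x <- 0                       11111111
step 5: eval (x < (2 + (lane // 2))) 11111111
step 6: x <- ((-5 + z) + (0 - -6))   11111111
step 7: z <- (w - (lane - 4))        11111111
step 8: x <- (x + 2)                 11111111
step 9: eval (x < (2 + (lane // 2))) 11111111
step 10: eval (w == 0)                11111111
step 11: w <- max(lane, (z + 11))     10100000
step 12: w <- (z + (z % 4))           10100000
step 13: x <- 5                       01011111
step 14: x <- ((w + w) // -2)         01011111

Answer: 15 steps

w: 4,1,4,-1,-2,-3,-4,-5
x: 8,-1,8,1,2,3,4,5
z: 4,4,2,0,-2,-4,-6,-8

steps = 15; useful = 104; efficiency = 104/120 = 13/15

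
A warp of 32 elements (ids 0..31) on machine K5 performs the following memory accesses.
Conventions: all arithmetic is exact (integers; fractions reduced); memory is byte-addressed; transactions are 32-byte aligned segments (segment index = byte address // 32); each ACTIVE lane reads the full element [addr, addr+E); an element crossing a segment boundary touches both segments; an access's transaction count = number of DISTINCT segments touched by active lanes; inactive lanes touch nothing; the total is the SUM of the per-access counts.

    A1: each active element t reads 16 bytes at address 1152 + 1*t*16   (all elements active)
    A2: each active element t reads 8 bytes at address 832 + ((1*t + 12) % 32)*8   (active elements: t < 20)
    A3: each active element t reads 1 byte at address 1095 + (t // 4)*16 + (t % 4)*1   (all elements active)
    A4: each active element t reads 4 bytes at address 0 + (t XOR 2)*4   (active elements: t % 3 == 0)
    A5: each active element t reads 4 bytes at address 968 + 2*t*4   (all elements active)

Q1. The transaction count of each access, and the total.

A1: 16 transactions
A2: 5 transactions
A3: 4 transactions
A4: 4 transactions
A5: 9 transactions

Answer: 16,5,4,4,9; total 38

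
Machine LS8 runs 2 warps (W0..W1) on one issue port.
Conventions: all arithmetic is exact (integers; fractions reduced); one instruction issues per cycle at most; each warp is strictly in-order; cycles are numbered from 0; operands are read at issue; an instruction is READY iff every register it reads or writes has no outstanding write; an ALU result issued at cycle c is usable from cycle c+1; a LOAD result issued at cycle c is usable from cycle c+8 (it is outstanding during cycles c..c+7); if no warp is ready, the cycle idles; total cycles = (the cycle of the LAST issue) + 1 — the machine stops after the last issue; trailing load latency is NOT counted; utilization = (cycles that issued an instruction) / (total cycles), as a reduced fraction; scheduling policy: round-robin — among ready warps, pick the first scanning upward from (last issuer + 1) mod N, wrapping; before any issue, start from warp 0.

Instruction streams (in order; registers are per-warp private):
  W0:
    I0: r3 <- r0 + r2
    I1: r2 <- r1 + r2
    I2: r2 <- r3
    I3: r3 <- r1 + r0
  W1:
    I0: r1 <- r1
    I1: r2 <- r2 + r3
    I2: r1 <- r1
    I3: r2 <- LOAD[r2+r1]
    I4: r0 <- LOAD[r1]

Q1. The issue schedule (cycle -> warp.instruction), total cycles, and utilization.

cycle 0: W0.I0
cycle 1: W1.I0
cycle 2: W0.I1
cycle 3: W1.I1
cycle 4: W0.I2
cycle 5: W1.I2
cycle 6: W0.I3
cycle 7: W1.I3
cycle 8: W1.I4

Answer: 9 cycles, utilization 1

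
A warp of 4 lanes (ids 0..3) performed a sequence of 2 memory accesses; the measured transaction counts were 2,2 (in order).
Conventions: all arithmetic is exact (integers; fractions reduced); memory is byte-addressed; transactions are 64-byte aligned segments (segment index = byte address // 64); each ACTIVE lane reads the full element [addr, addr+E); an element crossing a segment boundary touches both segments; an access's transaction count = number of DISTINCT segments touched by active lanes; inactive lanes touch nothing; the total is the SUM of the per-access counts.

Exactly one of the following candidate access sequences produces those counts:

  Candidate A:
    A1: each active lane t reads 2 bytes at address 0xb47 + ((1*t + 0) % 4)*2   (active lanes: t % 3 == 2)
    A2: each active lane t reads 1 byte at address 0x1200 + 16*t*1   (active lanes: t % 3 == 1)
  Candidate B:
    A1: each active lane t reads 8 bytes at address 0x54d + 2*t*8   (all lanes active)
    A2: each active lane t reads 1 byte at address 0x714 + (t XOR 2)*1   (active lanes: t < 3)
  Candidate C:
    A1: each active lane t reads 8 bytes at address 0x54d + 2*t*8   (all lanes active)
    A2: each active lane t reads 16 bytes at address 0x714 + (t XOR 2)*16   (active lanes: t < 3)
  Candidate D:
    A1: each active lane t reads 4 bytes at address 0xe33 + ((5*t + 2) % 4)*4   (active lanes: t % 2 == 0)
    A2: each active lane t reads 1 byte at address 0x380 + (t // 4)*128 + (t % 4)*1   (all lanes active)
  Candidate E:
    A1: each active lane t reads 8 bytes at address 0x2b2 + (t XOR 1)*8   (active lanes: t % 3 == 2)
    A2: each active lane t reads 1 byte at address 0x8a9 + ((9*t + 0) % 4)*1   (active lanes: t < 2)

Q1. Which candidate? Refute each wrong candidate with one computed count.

A: A1 gives 1 transaction, not 2
B: A2 gives 1 transaction, not 2
D: A1 gives 1 transaction, not 2
E: A1 gives 1 transaction, not 2
C: all counts match (2,2)

Answer: C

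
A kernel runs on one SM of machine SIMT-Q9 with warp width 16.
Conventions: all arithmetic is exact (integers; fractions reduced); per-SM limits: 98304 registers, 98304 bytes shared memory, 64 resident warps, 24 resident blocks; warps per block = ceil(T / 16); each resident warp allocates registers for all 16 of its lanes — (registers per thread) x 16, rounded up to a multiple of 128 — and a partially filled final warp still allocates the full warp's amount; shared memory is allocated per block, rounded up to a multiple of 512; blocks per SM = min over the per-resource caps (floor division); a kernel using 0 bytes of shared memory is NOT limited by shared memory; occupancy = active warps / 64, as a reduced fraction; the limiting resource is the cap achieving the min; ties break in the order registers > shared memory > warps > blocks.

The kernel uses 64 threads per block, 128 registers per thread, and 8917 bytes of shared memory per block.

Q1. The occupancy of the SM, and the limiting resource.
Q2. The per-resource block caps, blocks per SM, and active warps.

Answer: occupancy 5/8, limited by shared memory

registers: 12 blocks
shared memory: 10 blocks
warps: 16 blocks
blocks: 24 blocks

Answer: 10 blocks, 40 active warps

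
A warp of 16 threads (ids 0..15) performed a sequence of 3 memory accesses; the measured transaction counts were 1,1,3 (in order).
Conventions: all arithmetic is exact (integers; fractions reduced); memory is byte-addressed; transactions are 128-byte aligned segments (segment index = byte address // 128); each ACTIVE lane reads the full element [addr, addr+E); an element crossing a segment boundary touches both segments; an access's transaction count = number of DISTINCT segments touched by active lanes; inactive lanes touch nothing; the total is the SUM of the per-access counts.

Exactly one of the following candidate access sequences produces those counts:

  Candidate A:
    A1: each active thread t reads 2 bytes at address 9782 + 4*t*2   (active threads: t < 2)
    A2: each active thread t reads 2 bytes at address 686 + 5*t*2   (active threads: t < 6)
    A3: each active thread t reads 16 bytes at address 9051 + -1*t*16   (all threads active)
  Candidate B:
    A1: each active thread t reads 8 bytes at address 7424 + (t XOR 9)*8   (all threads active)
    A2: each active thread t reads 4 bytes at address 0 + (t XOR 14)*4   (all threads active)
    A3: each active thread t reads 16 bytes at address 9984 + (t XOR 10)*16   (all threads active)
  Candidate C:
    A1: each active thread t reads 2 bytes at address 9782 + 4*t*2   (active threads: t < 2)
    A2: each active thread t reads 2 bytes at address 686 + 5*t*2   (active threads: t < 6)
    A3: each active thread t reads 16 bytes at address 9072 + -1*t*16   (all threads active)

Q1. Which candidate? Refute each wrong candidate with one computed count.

B: A3 gives 2 transactions, not 3
C: A3 gives 2 transactions, not 3
A: all counts match (1,1,3)

Answer: A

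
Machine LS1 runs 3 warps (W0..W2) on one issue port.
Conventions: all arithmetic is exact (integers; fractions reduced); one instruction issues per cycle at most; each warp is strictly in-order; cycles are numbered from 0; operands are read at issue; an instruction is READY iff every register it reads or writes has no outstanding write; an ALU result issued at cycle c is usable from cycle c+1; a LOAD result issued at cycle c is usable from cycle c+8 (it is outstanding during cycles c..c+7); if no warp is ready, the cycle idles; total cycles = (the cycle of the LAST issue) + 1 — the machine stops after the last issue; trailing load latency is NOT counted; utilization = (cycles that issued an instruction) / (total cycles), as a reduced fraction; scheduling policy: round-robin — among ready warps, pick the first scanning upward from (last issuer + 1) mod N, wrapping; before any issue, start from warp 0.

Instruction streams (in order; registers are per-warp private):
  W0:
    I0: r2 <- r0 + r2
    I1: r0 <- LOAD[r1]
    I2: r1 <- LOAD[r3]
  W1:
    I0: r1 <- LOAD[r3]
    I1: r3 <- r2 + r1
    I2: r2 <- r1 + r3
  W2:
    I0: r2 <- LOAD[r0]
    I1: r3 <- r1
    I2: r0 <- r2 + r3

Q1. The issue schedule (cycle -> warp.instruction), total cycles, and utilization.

cycle 0: W0.I0
cycle 1: W1.I0
cycle 2: W2.I0
cycle 3: W0.I1
cycle 4: W2.I1
cycle 5: W0.I2
cycle 6: idle
cycle 7: idle
cycle 8: idle
cycle 9: W1.I1
cycle 10: W2.I2
cycle 11: W1.I2

Answer: 12 cycles, utilization 3/4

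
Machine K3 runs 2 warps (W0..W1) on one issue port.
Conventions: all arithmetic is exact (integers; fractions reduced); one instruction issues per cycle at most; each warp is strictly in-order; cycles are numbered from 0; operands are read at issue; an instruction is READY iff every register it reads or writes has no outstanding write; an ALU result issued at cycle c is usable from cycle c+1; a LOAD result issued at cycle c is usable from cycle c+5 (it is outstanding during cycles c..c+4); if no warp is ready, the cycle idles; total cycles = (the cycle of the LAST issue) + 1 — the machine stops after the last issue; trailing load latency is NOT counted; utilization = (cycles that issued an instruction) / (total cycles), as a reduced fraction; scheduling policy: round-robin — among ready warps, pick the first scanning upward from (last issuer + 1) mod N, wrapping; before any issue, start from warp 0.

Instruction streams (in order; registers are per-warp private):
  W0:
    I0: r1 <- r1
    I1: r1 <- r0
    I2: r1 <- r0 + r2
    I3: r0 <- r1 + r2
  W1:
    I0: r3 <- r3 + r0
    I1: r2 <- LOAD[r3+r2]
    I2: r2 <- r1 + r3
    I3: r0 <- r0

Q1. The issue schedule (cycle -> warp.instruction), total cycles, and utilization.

cycle 0: W0.I0
cycle 1: W1.I0
cycle 2: W0.I1
cycle 3: W1.I1
cycle 4: W0.I2
cycle 5: W0.I3
cycle 6: idle
cycle 7: idle
cycle 8: W1.I2
cycle 9: W1.I3

Answer: 10 cycles, utilization 4/5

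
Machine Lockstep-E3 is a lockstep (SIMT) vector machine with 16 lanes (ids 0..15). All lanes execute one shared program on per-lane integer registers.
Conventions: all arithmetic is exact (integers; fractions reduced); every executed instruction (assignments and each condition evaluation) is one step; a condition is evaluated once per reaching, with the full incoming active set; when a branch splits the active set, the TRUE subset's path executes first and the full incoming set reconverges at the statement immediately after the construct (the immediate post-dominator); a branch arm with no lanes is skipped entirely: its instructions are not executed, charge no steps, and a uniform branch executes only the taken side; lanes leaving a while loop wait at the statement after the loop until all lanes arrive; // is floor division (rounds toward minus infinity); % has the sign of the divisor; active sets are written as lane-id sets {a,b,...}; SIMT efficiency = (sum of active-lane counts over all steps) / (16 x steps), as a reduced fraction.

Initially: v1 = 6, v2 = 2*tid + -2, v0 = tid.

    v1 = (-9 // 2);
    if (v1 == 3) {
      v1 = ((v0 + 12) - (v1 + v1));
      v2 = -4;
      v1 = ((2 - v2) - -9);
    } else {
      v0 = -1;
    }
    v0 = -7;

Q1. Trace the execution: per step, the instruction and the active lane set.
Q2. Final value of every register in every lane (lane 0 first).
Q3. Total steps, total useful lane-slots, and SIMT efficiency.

step 0: v1 <- (-9 // 2)              {0,1,2,3,4,5,6,7,8,9,10,11,12,13,14,15}
step 1: eval (v1 == 3)               {0,1,2,3,4,5,6,7,8,9,10,11,12,13,14,15}
step 2: v0 <- -1                     {0,1,2,3,4,5,6,7,8,9,10,11,12,13,14,15}
step 3: v0 <- -7                     {0,1,2,3,4,5,6,7,8,9,10,11,12,13,14,15}

Answer: 4 steps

v1: -5,-5,-5,-5,-5,-5,-5,-5,-5,-5,-5,-5,-5,-5,-5,-5
v2: -2,0,2,4,6,8,10,12,14,16,18,20,22,24,26,28
v0: -7,-7,-7,-7,-7,-7,-7,-7,-7,-7,-7,-7,-7,-7,-7,-7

steps = 4; useful = 64; efficiency = 64/64 = 1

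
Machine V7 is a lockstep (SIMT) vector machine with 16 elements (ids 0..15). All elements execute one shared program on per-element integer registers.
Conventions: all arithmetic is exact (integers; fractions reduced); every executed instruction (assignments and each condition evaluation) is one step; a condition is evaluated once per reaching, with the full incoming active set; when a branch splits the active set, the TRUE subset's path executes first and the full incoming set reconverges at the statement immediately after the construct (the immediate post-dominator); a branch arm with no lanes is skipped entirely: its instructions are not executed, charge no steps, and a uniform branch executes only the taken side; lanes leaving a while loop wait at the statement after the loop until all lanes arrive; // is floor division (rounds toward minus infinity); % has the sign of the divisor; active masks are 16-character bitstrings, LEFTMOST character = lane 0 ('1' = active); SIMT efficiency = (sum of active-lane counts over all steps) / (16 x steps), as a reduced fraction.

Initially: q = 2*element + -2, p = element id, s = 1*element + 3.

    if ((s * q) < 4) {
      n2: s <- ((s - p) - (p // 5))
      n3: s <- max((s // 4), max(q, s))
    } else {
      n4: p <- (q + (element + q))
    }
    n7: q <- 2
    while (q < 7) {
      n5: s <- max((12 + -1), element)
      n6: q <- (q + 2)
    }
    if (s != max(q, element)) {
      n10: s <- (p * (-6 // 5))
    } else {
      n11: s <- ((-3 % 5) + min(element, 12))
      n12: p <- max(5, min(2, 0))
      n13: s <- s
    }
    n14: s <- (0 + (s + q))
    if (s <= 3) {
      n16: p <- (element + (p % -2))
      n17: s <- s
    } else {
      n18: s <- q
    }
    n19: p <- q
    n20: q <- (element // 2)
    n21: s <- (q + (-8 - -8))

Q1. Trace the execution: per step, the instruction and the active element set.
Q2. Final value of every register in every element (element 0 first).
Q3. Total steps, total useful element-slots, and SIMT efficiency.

step 0: eval ((s * q) < 4)           1111111111111111
step 1: s <- ((s - p) - (p // 5))    1100000000000000
step 2: s <- max((s // 4), max(q, s)) 1100000000000000
step 3: p <- (q + (element + q))     0011111111111111
step 4: q <- 2                       1111111111111111
step 5: eval (q < 7)                 1111111111111111
step 6: s <- max((12 + -1), element) 1111111111111111
step 7: q <- (q + 2)                 1111111111111111
step 8: eval (q < 7)                 1111111111111111
step 9: s <- max((12 + -1), element) 1111111111111111
step 10: q <- (q + 2)                 1111111111111111
step 11: eval (q < 7)                 1111111111111111
step 12: s <- max((12 + -1), element) 1111111111111111
step 13: q <- (q + 2)                 1111111111111111
step 14: eval (q < 7)                 1111111111111111
step 15: eval (s != max(q, element))  1111111111111111
step 16: s <- (p * (-6 // 5))         1111111111100000
step 17: s <- ((-3 % 5) + min(element, 12)) 0000000000011111
step 18: p <- max(5, min(2, 0))       0000000000011111
step 19: s <- s                       0000000000011111
step 20: s <- (0 + (s + q))           1111111111111111
step 21: eval (s <= 3)                1111111111111111
step 22: p <- (element + (p % -2))    0011111111100000
step 23: s <- s                       0011111111100000
step 24: s <- q                       1100000000011111
step 25: p <- q                       1111111111111111
step 26: q <- (element // 2)          1111111111111111
step 27: s <- (q + (-8 - -8))         1111111111111111

Answer: 28 steps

q: 0,0,1,1,2,2,3,3,4,4,5,5,6,6,7,7
p: 8,8,8,8,8,8,8,8,8,8,8,8,8,8,8,8
s: 0,0,1,1,2,2,3,3,4,4,5,5,6,6,7,7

steps = 28; useful = 357; efficiency = 357/448 = 51/64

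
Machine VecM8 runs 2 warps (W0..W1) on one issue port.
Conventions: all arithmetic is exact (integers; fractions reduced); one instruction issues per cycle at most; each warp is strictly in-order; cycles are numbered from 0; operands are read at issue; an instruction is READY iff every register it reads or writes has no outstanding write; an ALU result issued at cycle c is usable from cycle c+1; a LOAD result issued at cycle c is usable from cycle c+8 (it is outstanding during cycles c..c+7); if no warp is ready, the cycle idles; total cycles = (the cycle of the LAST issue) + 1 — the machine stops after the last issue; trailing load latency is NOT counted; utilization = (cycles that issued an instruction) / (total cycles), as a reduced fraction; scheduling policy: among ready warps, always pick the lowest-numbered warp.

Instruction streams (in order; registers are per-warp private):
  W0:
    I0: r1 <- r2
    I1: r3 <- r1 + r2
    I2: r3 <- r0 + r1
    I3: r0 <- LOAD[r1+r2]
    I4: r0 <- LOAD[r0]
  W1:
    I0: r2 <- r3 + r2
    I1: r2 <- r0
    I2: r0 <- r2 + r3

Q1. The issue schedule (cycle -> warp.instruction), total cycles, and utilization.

cycle 0: W0.I0
cycle 1: W0.I1
cycle 2: W0.I2
cycle 3: W0.I3
cycle 4: W1.I0
cycle 5: W1.I1
cycle 6: W1.I2
cycle 7: idle
cycle 8: idle
cycle 9: idle
cycle 10: idle
cycle 11: W0.I4

Answer: 12 cycles, utilization 2/3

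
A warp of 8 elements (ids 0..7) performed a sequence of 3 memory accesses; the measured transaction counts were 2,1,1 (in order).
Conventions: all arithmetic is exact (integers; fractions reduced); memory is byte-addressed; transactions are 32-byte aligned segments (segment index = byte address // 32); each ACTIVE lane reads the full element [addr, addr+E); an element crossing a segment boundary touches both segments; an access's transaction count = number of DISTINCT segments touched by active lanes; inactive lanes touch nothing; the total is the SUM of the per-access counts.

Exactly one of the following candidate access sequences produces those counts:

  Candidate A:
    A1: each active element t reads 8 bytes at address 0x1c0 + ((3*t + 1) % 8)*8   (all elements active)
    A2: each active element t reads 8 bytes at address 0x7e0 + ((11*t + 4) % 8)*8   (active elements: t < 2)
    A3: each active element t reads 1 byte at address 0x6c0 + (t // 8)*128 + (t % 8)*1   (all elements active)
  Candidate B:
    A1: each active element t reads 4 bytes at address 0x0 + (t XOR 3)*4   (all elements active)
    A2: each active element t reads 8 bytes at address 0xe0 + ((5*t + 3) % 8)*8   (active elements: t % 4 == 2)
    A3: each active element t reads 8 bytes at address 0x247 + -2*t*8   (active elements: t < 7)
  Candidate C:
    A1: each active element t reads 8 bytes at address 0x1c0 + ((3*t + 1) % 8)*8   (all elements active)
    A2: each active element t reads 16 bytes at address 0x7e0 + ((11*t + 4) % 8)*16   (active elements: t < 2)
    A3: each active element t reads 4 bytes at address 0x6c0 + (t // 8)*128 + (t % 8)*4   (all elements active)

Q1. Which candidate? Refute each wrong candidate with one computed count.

B: A1 gives 1 transaction, not 2
C: A2 gives 2 transactions, not 1
A: all counts match (2,1,1)

Answer: A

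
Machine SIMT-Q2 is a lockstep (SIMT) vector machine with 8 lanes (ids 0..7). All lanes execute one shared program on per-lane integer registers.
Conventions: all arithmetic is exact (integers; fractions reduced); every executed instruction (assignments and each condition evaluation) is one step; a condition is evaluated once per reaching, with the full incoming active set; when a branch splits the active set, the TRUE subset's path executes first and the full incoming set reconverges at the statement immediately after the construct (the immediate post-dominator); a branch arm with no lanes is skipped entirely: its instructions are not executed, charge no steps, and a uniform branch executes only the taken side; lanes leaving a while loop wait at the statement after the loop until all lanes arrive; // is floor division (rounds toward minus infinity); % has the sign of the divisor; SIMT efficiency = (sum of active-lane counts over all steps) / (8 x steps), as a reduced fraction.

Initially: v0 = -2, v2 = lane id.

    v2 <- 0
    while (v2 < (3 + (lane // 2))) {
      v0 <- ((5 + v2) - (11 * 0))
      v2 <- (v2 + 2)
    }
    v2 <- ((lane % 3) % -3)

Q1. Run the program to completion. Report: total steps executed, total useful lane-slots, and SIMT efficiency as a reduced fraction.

Answer: 12 steps, 84 useful, 7/8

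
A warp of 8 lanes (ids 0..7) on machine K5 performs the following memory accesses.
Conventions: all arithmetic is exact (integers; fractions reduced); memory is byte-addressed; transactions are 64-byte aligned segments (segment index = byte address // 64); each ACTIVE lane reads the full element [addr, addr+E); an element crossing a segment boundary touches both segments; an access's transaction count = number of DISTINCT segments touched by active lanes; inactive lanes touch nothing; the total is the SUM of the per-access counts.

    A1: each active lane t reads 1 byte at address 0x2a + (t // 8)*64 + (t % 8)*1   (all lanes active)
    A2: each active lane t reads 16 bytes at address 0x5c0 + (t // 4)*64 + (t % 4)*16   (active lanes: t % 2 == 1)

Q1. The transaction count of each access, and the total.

A1: 1 transaction
A2: 2 transactions

Answer: 1,2; total 3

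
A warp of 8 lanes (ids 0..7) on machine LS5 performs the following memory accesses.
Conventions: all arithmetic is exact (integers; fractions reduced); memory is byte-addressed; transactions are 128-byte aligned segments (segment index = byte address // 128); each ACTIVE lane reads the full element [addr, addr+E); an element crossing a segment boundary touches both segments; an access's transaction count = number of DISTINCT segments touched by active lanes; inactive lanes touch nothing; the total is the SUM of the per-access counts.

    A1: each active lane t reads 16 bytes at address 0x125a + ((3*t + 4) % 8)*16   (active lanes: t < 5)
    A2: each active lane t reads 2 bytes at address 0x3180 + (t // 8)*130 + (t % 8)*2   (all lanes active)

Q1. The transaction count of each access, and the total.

A1: 2 transactions
A2: 1 transaction

Answer: 2,1; total 3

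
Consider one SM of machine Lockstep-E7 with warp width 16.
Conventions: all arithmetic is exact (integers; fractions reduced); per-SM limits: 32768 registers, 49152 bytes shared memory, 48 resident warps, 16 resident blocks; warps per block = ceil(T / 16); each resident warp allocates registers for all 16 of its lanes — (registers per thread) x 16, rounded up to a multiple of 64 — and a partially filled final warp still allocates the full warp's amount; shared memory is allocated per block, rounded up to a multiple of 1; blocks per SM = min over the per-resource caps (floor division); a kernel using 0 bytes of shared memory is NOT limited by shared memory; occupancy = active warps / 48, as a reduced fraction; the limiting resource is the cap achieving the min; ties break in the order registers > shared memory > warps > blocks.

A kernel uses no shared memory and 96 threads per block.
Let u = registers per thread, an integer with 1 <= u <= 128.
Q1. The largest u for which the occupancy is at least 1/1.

Answer: u = 40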